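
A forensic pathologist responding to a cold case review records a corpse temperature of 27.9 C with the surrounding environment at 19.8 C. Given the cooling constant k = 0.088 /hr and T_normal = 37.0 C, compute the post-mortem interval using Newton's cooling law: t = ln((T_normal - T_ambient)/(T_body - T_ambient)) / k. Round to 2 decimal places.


Using Newton's law of cooling:
t = ln((T_normal - T_ambient) / (T_body - T_ambient)) / k
T_normal - T_ambient = 17.2
T_body - T_ambient = 8.1
Ratio = 2.123457
ln(ratio) = 0.753045
t = 0.753045 / 0.088 = 8.56 hours

8.56


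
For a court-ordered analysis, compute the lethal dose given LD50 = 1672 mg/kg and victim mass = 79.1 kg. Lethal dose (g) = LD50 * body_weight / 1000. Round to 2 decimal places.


Lethal dose calculation:
Lethal dose = LD50 * body_weight / 1000
= 1672 * 79.1 / 1000
= 132255.2 / 1000
= 132.26 g

132.26


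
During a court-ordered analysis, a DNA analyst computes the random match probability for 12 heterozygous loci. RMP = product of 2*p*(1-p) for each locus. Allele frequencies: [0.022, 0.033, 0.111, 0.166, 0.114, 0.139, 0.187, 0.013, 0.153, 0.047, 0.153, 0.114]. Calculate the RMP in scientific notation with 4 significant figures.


Computing RMP for 12 loci:
Locus 1: 2 * 0.022 * 0.978 = 0.043032
Locus 2: 2 * 0.033 * 0.967 = 0.063822
Locus 3: 2 * 0.111 * 0.889 = 0.197358
Locus 4: 2 * 0.166 * 0.834 = 0.276888
Locus 5: 2 * 0.114 * 0.886 = 0.202008
Locus 6: 2 * 0.139 * 0.861 = 0.239358
Locus 7: 2 * 0.187 * 0.813 = 0.304062
Locus 8: 2 * 0.013 * 0.987 = 0.025662
Locus 9: 2 * 0.153 * 0.847 = 0.259182
Locus 10: 2 * 0.047 * 0.953 = 0.089582
Locus 11: 2 * 0.153 * 0.847 = 0.259182
Locus 12: 2 * 0.114 * 0.886 = 0.202008
RMP = 6.883e-11

6.883e-11


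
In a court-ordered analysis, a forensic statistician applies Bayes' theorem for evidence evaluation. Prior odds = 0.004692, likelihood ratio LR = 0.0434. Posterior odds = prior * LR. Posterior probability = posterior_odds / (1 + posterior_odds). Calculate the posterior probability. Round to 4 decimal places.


Bayesian evidence evaluation:
Posterior odds = prior_odds * LR = 0.004692 * 0.0434 = 0.0002036328
Posterior probability = posterior_odds / (1 + posterior_odds)
= 0.0002036328 / (1 + 0.0002036328)
= 0.0002036328 / 1.0002036328
= 0.0002

0.0002


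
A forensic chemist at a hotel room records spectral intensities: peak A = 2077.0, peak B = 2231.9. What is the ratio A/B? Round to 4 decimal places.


Spectral peak ratio:
Peak A = 2077.0 counts
Peak B = 2231.9 counts
Ratio = 2077.0 / 2231.9 = 0.9306

0.9306


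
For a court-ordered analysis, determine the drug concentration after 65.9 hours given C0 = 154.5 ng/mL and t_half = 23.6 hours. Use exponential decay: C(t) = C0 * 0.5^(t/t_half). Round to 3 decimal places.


Drug concentration decay:
Number of half-lives = t / t_half = 65.9 / 23.6 = 2.792373
Decay factor = 0.5^2.792373 = 0.1443484
C(t) = 154.5 * 0.1443484 = 22.302 ng/mL

22.302


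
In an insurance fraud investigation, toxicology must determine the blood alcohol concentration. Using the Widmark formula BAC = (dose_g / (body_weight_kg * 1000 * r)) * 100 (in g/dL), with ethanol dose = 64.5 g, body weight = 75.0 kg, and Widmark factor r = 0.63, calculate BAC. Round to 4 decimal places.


Applying the Widmark formula:
BAC = (dose_g / (body_wt * 1000 * r)) * 100
Denominator = 75.0 * 1000 * 0.63 = 47250
BAC = (64.5 / 47250) * 100
BAC = 0.1365 g/dL

0.1365


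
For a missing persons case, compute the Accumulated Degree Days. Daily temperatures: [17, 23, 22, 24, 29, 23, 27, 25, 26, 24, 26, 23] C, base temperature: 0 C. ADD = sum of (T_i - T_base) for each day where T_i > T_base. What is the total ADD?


Computing ADD day by day:
Day 1: max(0, 17 - 0) = 17
Day 2: max(0, 23 - 0) = 23
Day 3: max(0, 22 - 0) = 22
Day 4: max(0, 24 - 0) = 24
Day 5: max(0, 29 - 0) = 29
Day 6: max(0, 23 - 0) = 23
Day 7: max(0, 27 - 0) = 27
Day 8: max(0, 25 - 0) = 25
Day 9: max(0, 26 - 0) = 26
Day 10: max(0, 24 - 0) = 24
Day 11: max(0, 26 - 0) = 26
Day 12: max(0, 23 - 0) = 23
Total ADD = 289

289


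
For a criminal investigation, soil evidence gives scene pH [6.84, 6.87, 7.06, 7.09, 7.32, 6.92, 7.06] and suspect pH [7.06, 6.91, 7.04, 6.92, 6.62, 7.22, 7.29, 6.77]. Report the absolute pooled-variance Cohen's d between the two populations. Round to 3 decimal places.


Pooled-variance Cohen's d for soil pH comparison:
Scene mean = 49.16 / 7 = 7.022857
Suspect mean = 55.83 / 8 = 6.97875
Scene sample variance s_s^2 = 0.027157
Suspect sample variance s_c^2 = 0.049412
Pooled variance = ((n_s-1)*s_s^2 + (n_c-1)*s_c^2) / (n_s + n_c - 2) = 0.039141
Pooled SD = sqrt(0.039141) = 0.197841
Mean difference = 0.044107
|d| = |0.044107| / 0.197841 = 0.223

0.223


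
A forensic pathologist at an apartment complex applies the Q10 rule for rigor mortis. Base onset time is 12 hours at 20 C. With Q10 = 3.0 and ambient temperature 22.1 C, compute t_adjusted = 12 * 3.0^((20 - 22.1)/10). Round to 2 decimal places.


Rigor mortis time adjustment:
Exponent = (T_ref - T_actual) / 10 = (20 - 22.1) / 10 = -0.21
Q10 factor = 3.0^-0.21 = 0.79397
t_adjusted = 12 * 0.79397 = 9.53 hours

9.53


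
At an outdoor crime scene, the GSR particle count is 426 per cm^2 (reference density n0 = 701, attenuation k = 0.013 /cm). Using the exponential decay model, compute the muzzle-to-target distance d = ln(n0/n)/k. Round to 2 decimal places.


GSR distance calculation:
n0/n = 701 / 426 = 1.64554
ln(n0/n) = 0.498069
d = 0.498069 / 0.013 = 38.31 cm

38.31


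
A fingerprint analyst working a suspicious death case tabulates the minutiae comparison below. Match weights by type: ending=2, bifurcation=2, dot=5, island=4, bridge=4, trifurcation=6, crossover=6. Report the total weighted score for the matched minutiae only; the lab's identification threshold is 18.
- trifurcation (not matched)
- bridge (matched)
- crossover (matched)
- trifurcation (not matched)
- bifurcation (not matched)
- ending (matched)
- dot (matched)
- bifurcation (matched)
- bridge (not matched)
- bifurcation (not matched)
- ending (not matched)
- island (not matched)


Weighted minutiae match score:
  trifurcation: not matched, +0
  bridge: matched, +4 (running total 4)
  crossover: matched, +6 (running total 10)
  trifurcation: not matched, +0
  bifurcation: not matched, +0
  ending: matched, +2 (running total 12)
  dot: matched, +5 (running total 17)
  bifurcation: matched, +2 (running total 19)
  bridge: not matched, +0
  bifurcation: not matched, +0
  ending: not matched, +0
  island: not matched, +0
Total score = 19
Threshold = 18; verdict = identification

19


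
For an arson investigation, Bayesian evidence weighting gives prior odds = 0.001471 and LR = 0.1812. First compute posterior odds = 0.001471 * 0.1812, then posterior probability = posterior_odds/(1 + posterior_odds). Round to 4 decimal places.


Bayesian evidence evaluation:
Posterior odds = prior_odds * LR = 0.001471 * 0.1812 = 0.0002665452
Posterior probability = posterior_odds / (1 + posterior_odds)
= 0.0002665452 / (1 + 0.0002665452)
= 0.0002665452 / 1.0002665452
= 0.0003

0.0003


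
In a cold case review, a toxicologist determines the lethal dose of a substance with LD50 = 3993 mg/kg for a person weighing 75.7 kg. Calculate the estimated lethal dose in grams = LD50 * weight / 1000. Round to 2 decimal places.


Lethal dose calculation:
Lethal dose = LD50 * body_weight / 1000
= 3993 * 75.7 / 1000
= 302270.1 / 1000
= 302.27 g

302.27


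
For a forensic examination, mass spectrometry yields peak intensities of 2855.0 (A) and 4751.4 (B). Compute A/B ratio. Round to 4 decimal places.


Spectral peak ratio:
Peak A = 2855.0 counts
Peak B = 4751.4 counts
Ratio = 2855.0 / 4751.4 = 0.6009

0.6009


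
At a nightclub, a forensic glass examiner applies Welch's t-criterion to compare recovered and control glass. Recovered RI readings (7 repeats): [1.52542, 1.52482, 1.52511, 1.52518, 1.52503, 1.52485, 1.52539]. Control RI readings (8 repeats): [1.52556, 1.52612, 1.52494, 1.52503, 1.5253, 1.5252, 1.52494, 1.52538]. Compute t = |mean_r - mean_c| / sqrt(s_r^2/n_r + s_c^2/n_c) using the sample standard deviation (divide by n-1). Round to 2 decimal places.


Welch's t-criterion for glass RI comparison:
Recovered mean = sum / n_r = 10.6758 / 7 = 1.5251143
Control mean = sum / n_c = 12.20247 / 8 = 1.5253087
Recovered sample variance s_r^2 = 5.62286e-08
Control sample variance s_c^2 = 1.55412e-07
Welch SE (unpooled) = sqrt(s_r^2/n_r + s_c^2/n_c) = sqrt(8.03265e-09 + 1.94266e-08) = sqrt(2.74593e-08) = 0.000165708
|mean_r - mean_c| = 0.000194464
t = 0.000194464 / 0.000165708 = 1.17

1.17


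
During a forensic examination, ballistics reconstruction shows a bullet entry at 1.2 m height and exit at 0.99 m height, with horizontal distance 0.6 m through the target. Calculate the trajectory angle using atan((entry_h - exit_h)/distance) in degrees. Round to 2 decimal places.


Bullet trajectory angle:
Height difference = 1.2 - 0.99 = 0.21 m
angle = atan(0.21 / 0.6)
angle = atan(0.35)
angle = 19.29 degrees

19.29


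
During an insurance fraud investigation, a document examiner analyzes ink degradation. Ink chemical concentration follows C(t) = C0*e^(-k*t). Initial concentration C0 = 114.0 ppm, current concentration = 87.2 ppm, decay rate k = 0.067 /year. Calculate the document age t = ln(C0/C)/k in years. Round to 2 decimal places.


Document age estimation:
C0/C = 114.0 / 87.2 = 1.307339
ln(C0/C) = 0.267994
t = 0.267994 / 0.067 = 4.00 years

4.00


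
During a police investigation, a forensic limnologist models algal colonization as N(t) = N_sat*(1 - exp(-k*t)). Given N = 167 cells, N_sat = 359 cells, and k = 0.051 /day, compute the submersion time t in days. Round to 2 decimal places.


PMSI from diatom colonization curve:
N / N_sat = 167 / 359 = 0.465181
1 - N/N_sat = 0.534819
ln(1 - N/N_sat) = -0.625827
t = -ln(1 - N/N_sat) / k = -(-0.625827) / 0.051 = 12.27 days

12.27


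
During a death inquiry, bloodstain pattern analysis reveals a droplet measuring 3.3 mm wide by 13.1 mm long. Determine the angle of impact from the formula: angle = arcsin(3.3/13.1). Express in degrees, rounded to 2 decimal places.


Blood spatter impact angle calculation:
width / length = 3.3 / 13.1 = 0.251908
angle = arcsin(0.251908)
angle = 14.59 degrees

14.59


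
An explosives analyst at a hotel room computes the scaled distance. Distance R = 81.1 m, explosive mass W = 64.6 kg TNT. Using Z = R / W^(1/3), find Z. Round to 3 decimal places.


Scaled distance calculation:
W^(1/3) = 64.6^(1/3) = 4.012461
Z = R / W^(1/3) = 81.1 / 4.012461
Z = 20.212 m/kg^(1/3)

20.212


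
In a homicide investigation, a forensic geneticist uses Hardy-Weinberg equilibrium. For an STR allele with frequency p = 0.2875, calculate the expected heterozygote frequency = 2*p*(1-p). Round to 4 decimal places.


Hardy-Weinberg heterozygote frequency:
q = 1 - p = 1 - 0.2875 = 0.7125
2pq = 2 * 0.2875 * 0.7125 = 0.4097

0.4097


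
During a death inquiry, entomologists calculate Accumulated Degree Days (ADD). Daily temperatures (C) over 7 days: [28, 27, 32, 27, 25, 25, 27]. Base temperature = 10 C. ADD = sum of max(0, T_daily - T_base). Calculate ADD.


Computing ADD day by day:
Day 1: max(0, 28 - 10) = 18
Day 2: max(0, 27 - 10) = 17
Day 3: max(0, 32 - 10) = 22
Day 4: max(0, 27 - 10) = 17
Day 5: max(0, 25 - 10) = 15
Day 6: max(0, 25 - 10) = 15
Day 7: max(0, 27 - 10) = 17
Total ADD = 121

121


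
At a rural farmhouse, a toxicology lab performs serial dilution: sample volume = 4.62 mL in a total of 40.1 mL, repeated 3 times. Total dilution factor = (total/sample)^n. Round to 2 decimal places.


Dilution factor calculation:
Single dilution = V_total / V_sample = 40.1 / 4.62 ≈ 8.679654
Number of dilutions = 3
Total DF = (40.1 / 4.62)^3 (full precision, rounded at the end) = 653.89

653.89


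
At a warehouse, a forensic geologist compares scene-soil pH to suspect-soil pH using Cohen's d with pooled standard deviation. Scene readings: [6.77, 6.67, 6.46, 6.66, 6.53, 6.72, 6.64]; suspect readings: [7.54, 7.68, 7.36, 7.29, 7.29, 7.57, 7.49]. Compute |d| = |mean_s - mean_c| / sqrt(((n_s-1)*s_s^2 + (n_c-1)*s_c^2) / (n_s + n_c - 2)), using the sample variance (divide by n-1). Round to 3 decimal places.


Pooled-variance Cohen's d for soil pH comparison:
Scene mean = 46.45 / 7 = 6.635714
Suspect mean = 52.22 / 7 = 7.46
Scene sample variance s_s^2 = 0.011495
Suspect sample variance s_c^2 = 0.0226
Pooled variance = ((n_s-1)*s_s^2 + (n_c-1)*s_c^2) / (n_s + n_c - 2) = 0.017048
Pooled SD = sqrt(0.017048) = 0.130568
Mean difference = -0.824286
|d| = |-0.824286| / 0.130568 = 6.313

6.313


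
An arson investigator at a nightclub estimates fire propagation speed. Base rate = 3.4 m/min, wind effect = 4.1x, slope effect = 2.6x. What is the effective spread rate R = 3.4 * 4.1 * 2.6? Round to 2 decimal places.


Fire spread rate calculation:
R = R0 * wind_factor * slope_factor
= 3.4 * 4.1 * 2.6
= 13.94 * 2.6
= 36.24 m/min

36.24


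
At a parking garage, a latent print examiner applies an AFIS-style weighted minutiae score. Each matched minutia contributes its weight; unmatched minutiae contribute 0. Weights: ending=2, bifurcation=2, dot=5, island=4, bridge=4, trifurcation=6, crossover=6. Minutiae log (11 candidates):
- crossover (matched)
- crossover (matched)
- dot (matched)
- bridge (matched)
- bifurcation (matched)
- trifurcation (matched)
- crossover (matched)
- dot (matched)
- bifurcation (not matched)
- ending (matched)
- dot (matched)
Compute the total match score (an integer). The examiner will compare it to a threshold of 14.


Weighted minutiae match score:
  crossover: matched, +6 (running total 6)
  crossover: matched, +6 (running total 12)
  dot: matched, +5 (running total 17)
  bridge: matched, +4 (running total 21)
  bifurcation: matched, +2 (running total 23)
  trifurcation: matched, +6 (running total 29)
  crossover: matched, +6 (running total 35)
  dot: matched, +5 (running total 40)
  bifurcation: not matched, +0
  ending: matched, +2 (running total 42)
  dot: matched, +5 (running total 47)
Total score = 47
Threshold = 14; verdict = identification

47


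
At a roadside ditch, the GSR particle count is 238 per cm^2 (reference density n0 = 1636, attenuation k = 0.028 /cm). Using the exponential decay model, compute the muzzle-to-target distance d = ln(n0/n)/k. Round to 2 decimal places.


GSR distance calculation:
n0/n = 1636 / 238 = 6.87395
ln(n0/n) = 1.927739
d = 1.927739 / 0.028 = 68.85 cm

68.85


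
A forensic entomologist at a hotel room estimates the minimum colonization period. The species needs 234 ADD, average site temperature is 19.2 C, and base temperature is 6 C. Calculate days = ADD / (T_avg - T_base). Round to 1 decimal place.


Insect development time:
Effective temperature = avg_temp - T_base = 19.2 - 6 = 13.2 C
Days = ADD / effective_temp = 234 / 13.2 = 17.7 days

17.7


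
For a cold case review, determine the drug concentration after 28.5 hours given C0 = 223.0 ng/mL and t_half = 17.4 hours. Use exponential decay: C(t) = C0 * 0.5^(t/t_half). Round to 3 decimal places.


Drug concentration decay:
Number of half-lives = t / t_half = 28.5 / 17.4 = 1.637931
Decay factor = 0.5^1.637931 = 0.32131695
C(t) = 223.0 * 0.32131695 = 71.654 ng/mL

71.654


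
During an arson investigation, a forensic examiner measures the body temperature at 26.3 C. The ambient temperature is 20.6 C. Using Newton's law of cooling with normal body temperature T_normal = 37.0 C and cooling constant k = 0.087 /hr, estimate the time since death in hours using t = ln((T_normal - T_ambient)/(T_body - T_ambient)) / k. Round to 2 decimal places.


Using Newton's law of cooling:
t = ln((T_normal - T_ambient) / (T_body - T_ambient)) / k
T_normal - T_ambient = 16.4
T_body - T_ambient = 5.7
Ratio = 2.877193
ln(ratio) = 1.056815
t = 1.056815 / 0.087 = 12.15 hours

12.15


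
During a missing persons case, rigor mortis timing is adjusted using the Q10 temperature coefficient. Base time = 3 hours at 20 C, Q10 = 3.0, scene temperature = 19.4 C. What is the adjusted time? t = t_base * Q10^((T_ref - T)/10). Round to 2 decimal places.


Rigor mortis time adjustment:
Exponent = (T_ref - T_actual) / 10 = (20 - 19.4) / 10 = 0.06
Q10 factor = 3.0^0.06 = 1.06814
t_adjusted = 3 * 1.06814 = 3.20 hours

3.20


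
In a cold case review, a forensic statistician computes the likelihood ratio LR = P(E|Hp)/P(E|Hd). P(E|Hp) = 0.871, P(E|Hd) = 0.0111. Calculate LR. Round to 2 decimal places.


Likelihood ratio calculation:
LR = P(E|Hp) / P(E|Hd)
LR = 0.871 / 0.0111
LR = 78.47

78.47


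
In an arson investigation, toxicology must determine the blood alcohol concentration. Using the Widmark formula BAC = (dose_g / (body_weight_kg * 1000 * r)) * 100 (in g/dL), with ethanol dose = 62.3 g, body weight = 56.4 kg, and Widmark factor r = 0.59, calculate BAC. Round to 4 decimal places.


Applying the Widmark formula:
BAC = (dose_g / (body_wt * 1000 * r)) * 100
Denominator = 56.4 * 1000 * 0.59 = 33276
BAC = (62.3 / 33276) * 100
BAC = 0.1872 g/dL

0.1872


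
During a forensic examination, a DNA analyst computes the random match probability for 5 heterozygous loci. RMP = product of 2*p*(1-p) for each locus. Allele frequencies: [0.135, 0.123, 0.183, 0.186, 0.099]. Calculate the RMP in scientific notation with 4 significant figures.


Computing RMP for 5 loci:
Locus 1: 2 * 0.135 * 0.865 = 0.23355
Locus 2: 2 * 0.123 * 0.877 = 0.215742
Locus 3: 2 * 0.183 * 0.817 = 0.299022
Locus 4: 2 * 0.186 * 0.814 = 0.302808
Locus 5: 2 * 0.099 * 0.901 = 0.178398
RMP = 8.139e-04

8.139e-04


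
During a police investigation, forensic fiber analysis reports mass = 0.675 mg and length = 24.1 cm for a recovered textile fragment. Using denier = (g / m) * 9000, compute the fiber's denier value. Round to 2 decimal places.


Denier calculation:
Mass in grams = 0.675 mg / 1000 = 0.000675 g
Length in meters = 24.1 cm / 100 = 0.241 m
Linear density = mass / length = 0.000675 / 0.241 = 0.00280083 g/m
Denier = (g/m) * 9000 = 0.00280083 * 9000 = 25.21

25.21


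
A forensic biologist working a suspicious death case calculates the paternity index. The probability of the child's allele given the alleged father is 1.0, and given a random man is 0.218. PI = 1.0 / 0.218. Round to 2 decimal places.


Paternity Index calculation:
PI = P(allele|father) / P(allele|random)
PI = 1.0 / 0.218
PI = 4.59

4.59


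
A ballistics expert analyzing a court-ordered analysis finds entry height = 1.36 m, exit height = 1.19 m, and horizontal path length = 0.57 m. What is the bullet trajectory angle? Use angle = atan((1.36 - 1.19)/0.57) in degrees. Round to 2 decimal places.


Bullet trajectory angle:
Height difference = 1.36 - 1.19 = 0.17 m
angle = atan(0.17 / 0.57)
angle = atan(0.298246)
angle = 16.61 degrees

16.61


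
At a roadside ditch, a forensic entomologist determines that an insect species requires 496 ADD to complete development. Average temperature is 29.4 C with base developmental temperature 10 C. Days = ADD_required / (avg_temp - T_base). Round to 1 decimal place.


Insect development time:
Effective temperature = avg_temp - T_base = 29.4 - 10 = 19.4 C
Days = ADD / effective_temp = 496 / 19.4 = 25.6 days

25.6


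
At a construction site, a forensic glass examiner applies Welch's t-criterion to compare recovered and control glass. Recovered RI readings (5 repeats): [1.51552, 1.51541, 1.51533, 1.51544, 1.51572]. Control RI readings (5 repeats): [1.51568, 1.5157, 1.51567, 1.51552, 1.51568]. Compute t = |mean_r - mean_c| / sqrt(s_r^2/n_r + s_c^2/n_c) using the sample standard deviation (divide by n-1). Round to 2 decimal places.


Welch's t-criterion for glass RI comparison:
Recovered mean = sum / n_r = 7.57742 / 5 = 1.515484
Control mean = sum / n_c = 7.57825 / 5 = 1.51565
Recovered sample variance s_r^2 = 2.203e-08
Control sample variance s_c^2 = 5.4e-09
Welch SE (unpooled) = sqrt(s_r^2/n_r + s_c^2/n_c) = sqrt(4.406e-09 + 1.08e-09) = sqrt(5.486e-09) = 7.40675e-05
|mean_r - mean_c| = 0.000166
t = 0.000166 / 7.40675e-05 = 2.24

2.24


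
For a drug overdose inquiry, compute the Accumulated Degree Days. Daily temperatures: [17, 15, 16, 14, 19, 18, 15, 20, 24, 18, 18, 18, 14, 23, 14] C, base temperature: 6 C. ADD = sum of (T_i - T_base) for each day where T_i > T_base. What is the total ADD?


Computing ADD day by day:
Day 1: max(0, 17 - 6) = 11
Day 2: max(0, 15 - 6) = 9
Day 3: max(0, 16 - 6) = 10
Day 4: max(0, 14 - 6) = 8
Day 5: max(0, 19 - 6) = 13
Day 6: max(0, 18 - 6) = 12
Day 7: max(0, 15 - 6) = 9
Day 8: max(0, 20 - 6) = 14
Day 9: max(0, 24 - 6) = 18
Day 10: max(0, 18 - 6) = 12
Day 11: max(0, 18 - 6) = 12
Day 12: max(0, 18 - 6) = 12
Day 13: max(0, 14 - 6) = 8
Day 14: max(0, 23 - 6) = 17
Day 15: max(0, 14 - 6) = 8
Total ADD = 173

173


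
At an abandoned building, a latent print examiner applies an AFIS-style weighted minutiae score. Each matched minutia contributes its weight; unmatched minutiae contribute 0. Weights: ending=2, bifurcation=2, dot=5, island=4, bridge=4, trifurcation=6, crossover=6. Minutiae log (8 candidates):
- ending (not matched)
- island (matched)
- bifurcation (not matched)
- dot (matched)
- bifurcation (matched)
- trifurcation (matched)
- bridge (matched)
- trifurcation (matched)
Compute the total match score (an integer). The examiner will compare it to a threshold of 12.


Weighted minutiae match score:
  ending: not matched, +0
  island: matched, +4 (running total 4)
  bifurcation: not matched, +0
  dot: matched, +5 (running total 9)
  bifurcation: matched, +2 (running total 11)
  trifurcation: matched, +6 (running total 17)
  bridge: matched, +4 (running total 21)
  trifurcation: matched, +6 (running total 27)
Total score = 27
Threshold = 12; verdict = identification

27


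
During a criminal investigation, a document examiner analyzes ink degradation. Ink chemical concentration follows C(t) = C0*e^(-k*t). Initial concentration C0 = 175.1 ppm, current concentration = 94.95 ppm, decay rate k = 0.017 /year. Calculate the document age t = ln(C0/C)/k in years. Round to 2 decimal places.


Document age estimation:
C0/C = 175.1 / 94.95 = 1.844128
ln(C0/C) = 0.612007
t = 0.612007 / 0.017 = 36.00 years

36.00


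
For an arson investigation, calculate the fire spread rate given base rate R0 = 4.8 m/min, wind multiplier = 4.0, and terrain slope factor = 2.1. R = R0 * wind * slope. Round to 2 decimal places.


Fire spread rate calculation:
R = R0 * wind_factor * slope_factor
= 4.8 * 4.0 * 2.1
= 19.2 * 2.1
= 40.32 m/min

40.32


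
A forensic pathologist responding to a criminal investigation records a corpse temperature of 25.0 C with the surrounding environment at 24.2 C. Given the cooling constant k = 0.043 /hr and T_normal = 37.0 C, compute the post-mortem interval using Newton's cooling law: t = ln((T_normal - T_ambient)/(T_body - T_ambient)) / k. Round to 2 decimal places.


Using Newton's law of cooling:
t = ln((T_normal - T_ambient) / (T_body - T_ambient)) / k
T_normal - T_ambient = 12.8
T_body - T_ambient = 0.8
Ratio = 16
ln(ratio) = 2.772589
t = 2.772589 / 0.043 = 64.48 hours

64.48


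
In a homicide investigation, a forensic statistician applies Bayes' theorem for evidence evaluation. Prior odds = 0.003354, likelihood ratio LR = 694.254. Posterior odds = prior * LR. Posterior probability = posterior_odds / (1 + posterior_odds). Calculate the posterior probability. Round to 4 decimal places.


Bayesian evidence evaluation:
Posterior odds = prior_odds * LR = 0.003354 * 694.254 = 2.328528
Posterior probability = posterior_odds / (1 + posterior_odds)
= 2.328528 / (1 + 2.328528)
= 2.328528 / 3.328528
= 0.6996

0.6996


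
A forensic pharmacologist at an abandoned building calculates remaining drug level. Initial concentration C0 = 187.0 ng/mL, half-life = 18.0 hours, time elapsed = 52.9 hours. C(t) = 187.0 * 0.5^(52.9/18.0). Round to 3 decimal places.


Drug concentration decay:
Number of half-lives = t / t_half = 52.9 / 18.0 = 2.938889
Decay factor = 0.5^2.938889 = 0.13040861
C(t) = 187.0 * 0.13040861 = 24.386 ng/mL

24.386


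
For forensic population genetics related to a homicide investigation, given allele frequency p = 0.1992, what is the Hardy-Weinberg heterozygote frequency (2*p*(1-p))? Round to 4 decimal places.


Hardy-Weinberg heterozygote frequency:
q = 1 - p = 1 - 0.1992 = 0.8008
2pq = 2 * 0.1992 * 0.8008 = 0.3190

0.3190


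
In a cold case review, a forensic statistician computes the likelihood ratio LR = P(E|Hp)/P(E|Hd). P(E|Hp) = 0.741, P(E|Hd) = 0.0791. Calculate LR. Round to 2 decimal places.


Likelihood ratio calculation:
LR = P(E|Hp) / P(E|Hd)
LR = 0.741 / 0.0791
LR = 9.37

9.37


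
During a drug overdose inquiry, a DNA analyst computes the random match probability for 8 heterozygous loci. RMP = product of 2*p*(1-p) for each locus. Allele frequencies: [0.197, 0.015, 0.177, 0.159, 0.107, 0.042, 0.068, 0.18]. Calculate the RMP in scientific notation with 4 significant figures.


Computing RMP for 8 loci:
Locus 1: 2 * 0.197 * 0.803 = 0.316382
Locus 2: 2 * 0.015 * 0.985 = 0.02955
Locus 3: 2 * 0.177 * 0.823 = 0.291342
Locus 4: 2 * 0.159 * 0.841 = 0.267438
Locus 5: 2 * 0.107 * 0.893 = 0.191102
Locus 6: 2 * 0.042 * 0.958 = 0.080472
Locus 7: 2 * 0.068 * 0.932 = 0.126752
Locus 8: 2 * 0.18 * 0.82 = 0.2952
RMP = 4.192e-07

4.192e-07


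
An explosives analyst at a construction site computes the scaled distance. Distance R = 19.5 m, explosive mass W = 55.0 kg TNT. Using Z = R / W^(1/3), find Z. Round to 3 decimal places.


Scaled distance calculation:
W^(1/3) = 55.0^(1/3) = 3.802952
Z = R / W^(1/3) = 19.5 / 3.802952
Z = 5.128 m/kg^(1/3)

5.128


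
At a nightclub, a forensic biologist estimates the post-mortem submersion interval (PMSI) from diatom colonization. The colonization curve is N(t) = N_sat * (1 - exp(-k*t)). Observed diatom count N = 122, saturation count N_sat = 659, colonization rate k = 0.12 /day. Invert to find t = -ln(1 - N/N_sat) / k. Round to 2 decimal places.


PMSI from diatom colonization curve:
N / N_sat = 122 / 659 = 0.185129
1 - N/N_sat = 0.814871
ln(1 - N/N_sat) = -0.204725
t = -ln(1 - N/N_sat) / k = -(-0.204725) / 0.12 = 1.71 days

1.71


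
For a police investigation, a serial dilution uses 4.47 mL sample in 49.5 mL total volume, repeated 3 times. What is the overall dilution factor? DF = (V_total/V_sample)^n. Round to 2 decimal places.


Dilution factor calculation:
Single dilution = V_total / V_sample = 49.5 / 4.47 ≈ 11.073826
Number of dilutions = 3
Total DF = (49.5 / 4.47)^3 (full precision, rounded at the end) = 1357.98

1357.98


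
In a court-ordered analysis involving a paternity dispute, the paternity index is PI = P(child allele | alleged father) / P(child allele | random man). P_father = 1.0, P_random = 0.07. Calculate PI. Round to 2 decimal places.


Paternity Index calculation:
PI = P(allele|father) / P(allele|random)
PI = 1.0 / 0.07
PI = 14.29

14.29


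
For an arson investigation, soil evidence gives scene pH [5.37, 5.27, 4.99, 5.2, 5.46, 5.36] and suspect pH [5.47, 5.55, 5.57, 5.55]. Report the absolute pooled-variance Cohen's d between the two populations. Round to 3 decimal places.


Pooled-variance Cohen's d for soil pH comparison:
Scene mean = 31.65 / 6 = 5.275
Suspect mean = 22.14 / 4 = 5.535
Scene sample variance s_s^2 = 0.02747
Suspect sample variance s_c^2 = 0.001967
Pooled variance = ((n_s-1)*s_s^2 + (n_c-1)*s_c^2) / (n_s + n_c - 2) = 0.017906
Pooled SD = sqrt(0.017906) = 0.133813
Mean difference = -0.26
|d| = |-0.26| / 0.133813 = 1.943

1.943


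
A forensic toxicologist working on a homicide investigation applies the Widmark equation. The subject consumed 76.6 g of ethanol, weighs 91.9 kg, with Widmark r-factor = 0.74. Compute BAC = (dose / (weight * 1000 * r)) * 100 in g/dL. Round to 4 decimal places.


Applying the Widmark formula:
BAC = (dose_g / (body_wt * 1000 * r)) * 100
Denominator = 91.9 * 1000 * 0.74 = 68006
BAC = (76.6 / 68006) * 100
BAC = 0.1126 g/dL

0.1126


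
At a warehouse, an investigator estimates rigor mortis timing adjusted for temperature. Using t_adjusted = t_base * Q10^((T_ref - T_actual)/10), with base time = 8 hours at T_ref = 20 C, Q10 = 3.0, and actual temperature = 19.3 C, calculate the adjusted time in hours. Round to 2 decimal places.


Rigor mortis time adjustment:
Exponent = (T_ref - T_actual) / 10 = (20 - 19.3) / 10 = 0.07
Q10 factor = 3.0^0.07 = 1.07994
t_adjusted = 8 * 1.07994 = 8.64 hours

8.64


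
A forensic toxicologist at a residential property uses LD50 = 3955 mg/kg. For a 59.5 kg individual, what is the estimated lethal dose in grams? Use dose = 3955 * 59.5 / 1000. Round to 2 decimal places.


Lethal dose calculation:
Lethal dose = LD50 * body_weight / 1000
= 3955 * 59.5 / 1000
= 235322.5 / 1000
= 235.32 g

235.32


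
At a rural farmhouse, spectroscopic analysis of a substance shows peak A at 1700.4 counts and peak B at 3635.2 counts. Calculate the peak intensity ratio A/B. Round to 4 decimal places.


Spectral peak ratio:
Peak A = 1700.4 counts
Peak B = 3635.2 counts
Ratio = 1700.4 / 3635.2 = 0.4678

0.4678


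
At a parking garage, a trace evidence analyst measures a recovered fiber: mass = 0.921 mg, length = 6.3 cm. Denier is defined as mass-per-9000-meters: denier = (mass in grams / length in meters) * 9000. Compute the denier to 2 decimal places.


Denier calculation:
Mass in grams = 0.921 mg / 1000 = 0.000921 g
Length in meters = 6.3 cm / 100 = 0.063 m
Linear density = mass / length = 0.000921 / 0.063 = 0.01461905 g/m
Denier = (g/m) * 9000 = 0.01461905 * 9000 = 131.57

131.57


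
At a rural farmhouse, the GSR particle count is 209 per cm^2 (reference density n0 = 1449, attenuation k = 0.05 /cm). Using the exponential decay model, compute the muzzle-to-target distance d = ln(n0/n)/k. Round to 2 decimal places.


GSR distance calculation:
n0/n = 1449 / 209 = 6.933014
ln(n0/n) = 1.936295
d = 1.936295 / 0.05 = 38.73 cm

38.73


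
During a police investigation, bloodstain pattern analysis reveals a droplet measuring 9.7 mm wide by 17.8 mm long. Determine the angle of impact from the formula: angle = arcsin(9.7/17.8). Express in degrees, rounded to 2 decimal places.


Blood spatter impact angle calculation:
width / length = 9.7 / 17.8 = 0.544944
angle = arcsin(0.544944)
angle = 33.02 degrees

33.02


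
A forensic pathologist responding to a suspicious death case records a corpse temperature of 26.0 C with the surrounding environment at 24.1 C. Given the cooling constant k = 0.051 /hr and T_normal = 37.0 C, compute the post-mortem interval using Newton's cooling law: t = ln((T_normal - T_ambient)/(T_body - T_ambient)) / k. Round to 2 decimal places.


Using Newton's law of cooling:
t = ln((T_normal - T_ambient) / (T_body - T_ambient)) / k
T_normal - T_ambient = 12.9
T_body - T_ambient = 1.9
Ratio = 6.789474
ln(ratio) = 1.915373
t = 1.915373 / 0.051 = 37.56 hours

37.56


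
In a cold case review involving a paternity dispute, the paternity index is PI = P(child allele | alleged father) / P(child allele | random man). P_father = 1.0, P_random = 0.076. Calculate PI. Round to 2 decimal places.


Paternity Index calculation:
PI = P(allele|father) / P(allele|random)
PI = 1.0 / 0.076
PI = 13.16

13.16


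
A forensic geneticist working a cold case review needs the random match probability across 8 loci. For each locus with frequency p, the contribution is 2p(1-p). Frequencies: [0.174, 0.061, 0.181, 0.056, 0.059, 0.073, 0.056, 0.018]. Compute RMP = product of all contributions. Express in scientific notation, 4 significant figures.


Computing RMP for 8 loci:
Locus 1: 2 * 0.174 * 0.826 = 0.287448
Locus 2: 2 * 0.061 * 0.939 = 0.114558
Locus 3: 2 * 0.181 * 0.819 = 0.296478
Locus 4: 2 * 0.056 * 0.944 = 0.105728
Locus 5: 2 * 0.059 * 0.941 = 0.111038
Locus 6: 2 * 0.073 * 0.927 = 0.135342
Locus 7: 2 * 0.056 * 0.944 = 0.105728
Locus 8: 2 * 0.018 * 0.982 = 0.035352
RMP = 5.798e-08

5.798e-08


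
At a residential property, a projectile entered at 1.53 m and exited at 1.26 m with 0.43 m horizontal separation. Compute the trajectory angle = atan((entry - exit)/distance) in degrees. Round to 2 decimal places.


Bullet trajectory angle:
Height difference = 1.53 - 1.26 = 0.27 m
angle = atan(0.27 / 0.43)
angle = atan(0.627907)
angle = 32.12 degrees

32.12


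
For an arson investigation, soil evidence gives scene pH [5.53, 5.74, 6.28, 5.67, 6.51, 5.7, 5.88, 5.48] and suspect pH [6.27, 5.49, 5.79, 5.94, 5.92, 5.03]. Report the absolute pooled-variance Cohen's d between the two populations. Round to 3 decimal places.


Pooled-variance Cohen's d for soil pH comparison:
Scene mean = 46.79 / 8 = 5.84875
Suspect mean = 34.44 / 6 = 5.74
Scene sample variance s_s^2 = 0.132527
Suspect sample variance s_c^2 = 0.18448
Pooled variance = ((n_s-1)*s_s^2 + (n_c-1)*s_c^2) / (n_s + n_c - 2) = 0.154174
Pooled SD = sqrt(0.154174) = 0.39265
Mean difference = 0.10875
|d| = |0.10875| / 0.39265 = 0.277

0.277


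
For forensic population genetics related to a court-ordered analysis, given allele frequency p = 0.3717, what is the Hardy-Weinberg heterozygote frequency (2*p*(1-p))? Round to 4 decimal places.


Hardy-Weinberg heterozygote frequency:
q = 1 - p = 1 - 0.3717 = 0.6283
2pq = 2 * 0.3717 * 0.6283 = 0.4671

0.4671


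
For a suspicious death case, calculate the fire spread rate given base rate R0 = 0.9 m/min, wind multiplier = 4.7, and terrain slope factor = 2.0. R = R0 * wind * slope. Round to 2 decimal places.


Fire spread rate calculation:
R = R0 * wind_factor * slope_factor
= 0.9 * 4.7 * 2.0
= 4.23 * 2.0
= 8.46 m/min

8.46


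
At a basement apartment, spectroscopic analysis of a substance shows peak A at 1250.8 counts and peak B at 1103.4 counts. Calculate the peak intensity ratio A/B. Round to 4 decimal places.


Spectral peak ratio:
Peak A = 1250.8 counts
Peak B = 1103.4 counts
Ratio = 1250.8 / 1103.4 = 1.1336

1.1336


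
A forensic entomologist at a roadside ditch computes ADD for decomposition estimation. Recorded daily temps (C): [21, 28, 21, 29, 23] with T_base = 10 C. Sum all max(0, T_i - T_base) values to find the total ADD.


Computing ADD day by day:
Day 1: max(0, 21 - 10) = 11
Day 2: max(0, 28 - 10) = 18
Day 3: max(0, 21 - 10) = 11
Day 4: max(0, 29 - 10) = 19
Day 5: max(0, 23 - 10) = 13
Total ADD = 72

72


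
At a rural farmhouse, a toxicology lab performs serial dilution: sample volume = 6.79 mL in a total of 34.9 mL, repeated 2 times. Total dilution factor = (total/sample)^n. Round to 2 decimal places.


Dilution factor calculation:
Single dilution = V_total / V_sample = 34.9 / 6.79 ≈ 5.139912
Number of dilutions = 2
Total DF = (34.9 / 6.79)^2 (full precision, rounded at the end) = 26.42

26.42


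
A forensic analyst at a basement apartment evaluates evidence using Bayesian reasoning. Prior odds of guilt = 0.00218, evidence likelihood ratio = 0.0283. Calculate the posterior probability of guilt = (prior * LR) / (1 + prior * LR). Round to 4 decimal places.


Bayesian evidence evaluation:
Posterior odds = prior_odds * LR = 0.00218 * 0.0283 = 0.000061694
Posterior probability = posterior_odds / (1 + posterior_odds)
= 0.000061694 / (1 + 0.000061694)
= 0.000061694 / 1.000061694
= 0.0001

0.0001


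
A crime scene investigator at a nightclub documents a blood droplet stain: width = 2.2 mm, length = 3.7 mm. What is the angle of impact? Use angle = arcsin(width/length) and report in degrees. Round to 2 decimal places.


Blood spatter impact angle calculation:
width / length = 2.2 / 3.7 = 0.594595
angle = arcsin(0.594595)
angle = 36.48 degrees

36.48


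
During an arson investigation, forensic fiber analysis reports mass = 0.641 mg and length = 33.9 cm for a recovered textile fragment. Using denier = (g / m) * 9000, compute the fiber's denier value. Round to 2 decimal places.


Denier calculation:
Mass in grams = 0.641 mg / 1000 = 0.000641 g
Length in meters = 33.9 cm / 100 = 0.339 m
Linear density = mass / length = 0.000641 / 0.339 = 0.00189086 g/m
Denier = (g/m) * 9000 = 0.00189086 * 9000 = 17.02

17.02


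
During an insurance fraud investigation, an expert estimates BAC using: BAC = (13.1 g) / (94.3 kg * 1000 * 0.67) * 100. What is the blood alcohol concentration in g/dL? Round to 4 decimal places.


Applying the Widmark formula:
BAC = (dose_g / (body_wt * 1000 * r)) * 100
Denominator = 94.3 * 1000 * 0.67 = 63181
BAC = (13.1 / 63181) * 100
BAC = 0.0207 g/dL

0.0207


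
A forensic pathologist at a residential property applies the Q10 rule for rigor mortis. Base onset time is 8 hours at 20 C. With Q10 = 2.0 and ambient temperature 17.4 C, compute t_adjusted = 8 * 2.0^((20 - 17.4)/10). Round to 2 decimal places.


Rigor mortis time adjustment:
Exponent = (T_ref - T_actual) / 10 = (20 - 17.4) / 10 = 0.26
Q10 factor = 2.0^0.26 = 1.19748
t_adjusted = 8 * 1.19748 = 9.58 hours

9.58


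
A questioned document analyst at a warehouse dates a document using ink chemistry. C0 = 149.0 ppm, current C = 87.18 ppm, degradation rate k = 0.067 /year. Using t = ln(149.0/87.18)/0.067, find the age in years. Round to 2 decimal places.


Document age estimation:
C0/C = 149.0 / 87.18 = 1.709108
ln(C0/C) = 0.535972
t = 0.535972 / 0.067 = 8.00 years

8.00


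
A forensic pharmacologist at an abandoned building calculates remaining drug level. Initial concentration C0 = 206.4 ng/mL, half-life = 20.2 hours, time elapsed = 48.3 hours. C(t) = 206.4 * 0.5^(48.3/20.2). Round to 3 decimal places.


Drug concentration decay:
Number of half-lives = t / t_half = 48.3 / 20.2 = 2.391089
Decay factor = 0.5^2.391089 = 0.19063845
C(t) = 206.4 * 0.19063845 = 39.348 ng/mL

39.348


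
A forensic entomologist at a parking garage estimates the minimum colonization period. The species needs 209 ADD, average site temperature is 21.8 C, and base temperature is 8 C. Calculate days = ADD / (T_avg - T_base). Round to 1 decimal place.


Insect development time:
Effective temperature = avg_temp - T_base = 21.8 - 8 = 13.8 C
Days = ADD / effective_temp = 209 / 13.8 = 15.1 days

15.1


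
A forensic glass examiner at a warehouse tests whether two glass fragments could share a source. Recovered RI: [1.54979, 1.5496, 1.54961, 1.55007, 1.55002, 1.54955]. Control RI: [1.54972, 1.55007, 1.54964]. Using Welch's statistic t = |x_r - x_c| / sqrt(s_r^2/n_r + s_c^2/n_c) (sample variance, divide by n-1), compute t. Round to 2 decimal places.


Welch's t-criterion for glass RI comparison:
Recovered mean = sum / n_r = 9.29864 / 6 = 1.5497733
Control mean = sum / n_c = 4.64943 / 3 = 1.54981
Recovered sample variance s_r^2 = 5.11467e-08
Control sample variance s_c^2 = 5.23e-08
Welch SE (unpooled) = sqrt(s_r^2/n_r + s_c^2/n_c) = sqrt(8.52444e-09 + 1.74333e-08) = sqrt(2.59577e-08) = 0.000161114
|mean_r - mean_c| = 3.66667e-05
t = 3.66667e-05 / 0.000161114 = 0.23

0.23


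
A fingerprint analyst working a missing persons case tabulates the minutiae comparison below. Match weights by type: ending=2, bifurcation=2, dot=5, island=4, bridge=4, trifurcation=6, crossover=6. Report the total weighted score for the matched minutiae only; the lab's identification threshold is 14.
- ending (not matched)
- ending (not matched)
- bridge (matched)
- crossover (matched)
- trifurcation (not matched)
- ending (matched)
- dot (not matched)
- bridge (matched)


Weighted minutiae match score:
  ending: not matched, +0
  ending: not matched, +0
  bridge: matched, +4 (running total 4)
  crossover: matched, +6 (running total 10)
  trifurcation: not matched, +0
  ending: matched, +2 (running total 12)
  dot: not matched, +0
  bridge: matched, +4 (running total 16)
Total score = 16
Threshold = 14; verdict = identification

16


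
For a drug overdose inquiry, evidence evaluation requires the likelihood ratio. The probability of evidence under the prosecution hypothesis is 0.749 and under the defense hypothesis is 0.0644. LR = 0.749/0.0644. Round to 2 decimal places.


Likelihood ratio calculation:
LR = P(E|Hp) / P(E|Hd)
LR = 0.749 / 0.0644
LR = 11.63

11.63


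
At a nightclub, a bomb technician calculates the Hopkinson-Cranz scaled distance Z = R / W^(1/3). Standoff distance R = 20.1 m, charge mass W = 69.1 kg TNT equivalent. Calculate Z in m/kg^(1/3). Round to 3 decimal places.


Scaled distance calculation:
W^(1/3) = 69.1^(1/3) = 4.103546
Z = R / W^(1/3) = 20.1 / 4.103546
Z = 4.898 m/kg^(1/3)

4.898
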